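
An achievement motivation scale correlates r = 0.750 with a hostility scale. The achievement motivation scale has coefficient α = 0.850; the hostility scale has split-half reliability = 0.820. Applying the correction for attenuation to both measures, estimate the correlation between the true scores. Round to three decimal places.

r_true = r_obs / √(r_xx · r_yy) = 0.750 / √(0.850 × 0.820) = 0.750 / √0.697000 = 0.750 / 0.8349 ≈ 0.898.

0.898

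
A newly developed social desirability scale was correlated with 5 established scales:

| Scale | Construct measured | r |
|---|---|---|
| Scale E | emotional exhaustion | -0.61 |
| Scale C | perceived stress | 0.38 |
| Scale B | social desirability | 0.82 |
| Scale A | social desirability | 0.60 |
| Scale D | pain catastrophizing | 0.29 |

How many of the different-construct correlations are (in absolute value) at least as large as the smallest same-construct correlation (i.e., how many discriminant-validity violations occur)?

1

Convergent (same construct = social desirability): Scale B, Scale A.
Smallest convergent = 0.60. Discriminant |r|: 0.61, 0.38, 0.29; count ≥ 0.60 → 1.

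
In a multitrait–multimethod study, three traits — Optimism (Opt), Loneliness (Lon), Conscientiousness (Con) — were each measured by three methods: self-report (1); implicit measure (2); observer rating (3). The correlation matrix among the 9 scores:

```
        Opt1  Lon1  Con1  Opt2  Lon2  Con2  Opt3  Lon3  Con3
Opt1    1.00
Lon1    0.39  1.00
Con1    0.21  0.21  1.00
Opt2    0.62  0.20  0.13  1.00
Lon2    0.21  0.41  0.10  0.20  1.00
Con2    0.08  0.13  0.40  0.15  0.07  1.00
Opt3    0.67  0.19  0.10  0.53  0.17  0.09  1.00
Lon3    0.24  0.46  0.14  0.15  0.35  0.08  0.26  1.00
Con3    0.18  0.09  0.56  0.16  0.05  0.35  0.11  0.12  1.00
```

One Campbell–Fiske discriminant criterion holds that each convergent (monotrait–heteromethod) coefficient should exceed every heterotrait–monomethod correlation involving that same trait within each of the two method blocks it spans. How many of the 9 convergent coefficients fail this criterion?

0

Convergent coefficients and their comparison sets:
Opt (methods 1·2): 0.62 vs {0.39, 0.20, 0.21, 0.15} → pass.
Opt (methods 1·3): 0.67 vs {0.39, 0.26, 0.21, 0.11} → pass.
Opt (methods 2·3): 0.53 vs {0.20, 0.26, 0.15, 0.11} → pass.
Lon (methods 1·2): 0.41 vs {0.39, 0.20, 0.21, 0.07} → pass.
Lon (methods 1·3): 0.46 vs {0.39, 0.26, 0.21, 0.12} → pass.
Lon (methods 2·3): 0.35 vs {0.20, 0.26, 0.07, 0.12} → pass.
Con (methods 1·2): 0.40 vs {0.21, 0.15, 0.21, 0.07} → pass.
Con (methods 1·3): 0.56 vs {0.21, 0.11, 0.21, 0.12} → pass.
Con (methods 2·3): 0.35 vs {0.15, 0.11, 0.07, 0.12} → pass.
0 of 9 fail.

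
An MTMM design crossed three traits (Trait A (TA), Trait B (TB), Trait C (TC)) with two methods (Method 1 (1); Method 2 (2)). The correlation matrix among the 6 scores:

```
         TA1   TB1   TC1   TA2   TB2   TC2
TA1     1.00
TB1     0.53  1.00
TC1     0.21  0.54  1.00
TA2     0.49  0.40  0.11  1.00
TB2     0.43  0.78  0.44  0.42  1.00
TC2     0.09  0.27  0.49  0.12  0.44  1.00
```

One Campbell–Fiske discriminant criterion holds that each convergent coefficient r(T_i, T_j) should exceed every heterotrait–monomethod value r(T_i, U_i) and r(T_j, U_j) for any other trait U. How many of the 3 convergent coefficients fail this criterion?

Each convergent coefficient versus the relevant comparison correlations:
TA (methods 1·2): 0.49 vs {0.53, 0.42, 0.21, 0.12} → fail.
TB (methods 1·2): 0.78 vs {0.53, 0.42, 0.54, 0.44} → pass.
TC (methods 1·2): 0.49 vs {0.21, 0.12, 0.54, 0.44} → fail.
2 of 3 fail.

2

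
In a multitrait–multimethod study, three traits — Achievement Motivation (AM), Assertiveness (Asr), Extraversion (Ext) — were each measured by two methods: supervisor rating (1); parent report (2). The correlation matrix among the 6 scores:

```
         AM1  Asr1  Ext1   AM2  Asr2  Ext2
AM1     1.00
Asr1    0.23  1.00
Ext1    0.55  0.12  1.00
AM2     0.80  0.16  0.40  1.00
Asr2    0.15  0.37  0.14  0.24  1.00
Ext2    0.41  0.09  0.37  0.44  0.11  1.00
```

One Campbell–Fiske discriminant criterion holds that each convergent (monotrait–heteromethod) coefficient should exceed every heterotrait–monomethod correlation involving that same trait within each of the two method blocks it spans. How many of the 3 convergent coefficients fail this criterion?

1

Each convergent coefficient versus the relevant comparison correlations:
AM (methods 1·2): 0.80 vs {0.23, 0.24, 0.55, 0.44} → pass.
Asr (methods 1·2): 0.37 vs {0.23, 0.24, 0.12, 0.11} → pass.
Ext (methods 1·2): 0.37 vs {0.55, 0.44, 0.12, 0.11} → fail.
1 of 3 fail.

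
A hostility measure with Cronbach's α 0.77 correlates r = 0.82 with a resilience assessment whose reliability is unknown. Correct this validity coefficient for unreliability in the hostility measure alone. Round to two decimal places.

0.93

Single correction: r_c = r_obs / √r_xx = 0.82 / √0.77 = 0.82 / 0.8775 ≈ 0.93.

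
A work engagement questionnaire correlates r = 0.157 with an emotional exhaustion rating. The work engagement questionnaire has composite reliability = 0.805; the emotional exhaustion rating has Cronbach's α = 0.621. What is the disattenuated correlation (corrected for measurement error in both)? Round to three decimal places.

r_true = r_obs / √(r_xx · r_yy) = 0.157 / √(0.805 × 0.621) = 0.157 / √0.499905 = 0.157 / 0.7070 ≈ 0.222.

0.222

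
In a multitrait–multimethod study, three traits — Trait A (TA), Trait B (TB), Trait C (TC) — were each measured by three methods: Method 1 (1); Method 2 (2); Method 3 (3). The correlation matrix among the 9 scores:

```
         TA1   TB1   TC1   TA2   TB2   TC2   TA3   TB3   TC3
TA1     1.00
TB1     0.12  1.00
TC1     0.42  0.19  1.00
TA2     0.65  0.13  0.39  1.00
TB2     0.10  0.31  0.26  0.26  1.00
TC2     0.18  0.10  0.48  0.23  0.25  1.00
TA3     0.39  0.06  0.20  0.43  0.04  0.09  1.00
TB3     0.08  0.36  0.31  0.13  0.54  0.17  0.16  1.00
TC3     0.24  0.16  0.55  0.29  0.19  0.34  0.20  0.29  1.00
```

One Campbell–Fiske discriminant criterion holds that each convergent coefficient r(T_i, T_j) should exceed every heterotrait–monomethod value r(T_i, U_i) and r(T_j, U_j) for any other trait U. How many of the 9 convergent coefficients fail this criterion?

Checking each validity diagonal entry against its comparison values:
TA (methods 1·2): 0.65 vs {0.12, 0.26, 0.42, 0.23} → pass.
TA (methods 1·3): 0.39 vs {0.12, 0.16, 0.42, 0.20} → fail.
TA (methods 2·3): 0.43 vs {0.26, 0.16, 0.23, 0.20} → pass.
TB (methods 1·2): 0.31 vs {0.12, 0.26, 0.19, 0.25} → pass.
TB (methods 1·3): 0.36 vs {0.12, 0.16, 0.19, 0.29} → pass.
TB (methods 2·3): 0.54 vs {0.26, 0.16, 0.25, 0.29} → pass.
TC (methods 1·2): 0.48 vs {0.42, 0.23, 0.19, 0.25} → pass.
TC (methods 1·3): 0.55 vs {0.42, 0.20, 0.19, 0.29} → pass.
TC (methods 2·3): 0.34 vs {0.23, 0.20, 0.25, 0.29} → pass.
1 of 9 fail.

1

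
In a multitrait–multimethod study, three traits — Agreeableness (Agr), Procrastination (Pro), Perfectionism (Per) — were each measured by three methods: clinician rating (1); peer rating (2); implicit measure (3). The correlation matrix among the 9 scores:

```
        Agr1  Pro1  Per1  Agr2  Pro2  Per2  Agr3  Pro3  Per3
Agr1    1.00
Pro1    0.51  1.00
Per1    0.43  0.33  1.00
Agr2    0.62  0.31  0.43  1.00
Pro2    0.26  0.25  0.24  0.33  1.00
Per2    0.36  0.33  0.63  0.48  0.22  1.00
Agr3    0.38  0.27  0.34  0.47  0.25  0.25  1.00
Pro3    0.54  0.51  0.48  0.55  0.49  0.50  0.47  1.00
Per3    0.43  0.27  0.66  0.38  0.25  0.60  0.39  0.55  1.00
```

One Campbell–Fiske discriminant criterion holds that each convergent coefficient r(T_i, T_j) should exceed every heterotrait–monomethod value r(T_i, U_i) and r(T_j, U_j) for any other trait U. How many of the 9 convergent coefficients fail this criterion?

Convergent coefficients and their comparison sets:
Agr (methods 1·2): 0.62 vs {0.51, 0.33, 0.43, 0.48} → pass.
Agr (methods 1·3): 0.38 vs {0.51, 0.47, 0.43, 0.39} → fail.
Agr (methods 2·3): 0.47 vs {0.33, 0.47, 0.48, 0.39} → fail.
Pro (methods 1·2): 0.25 vs {0.51, 0.33, 0.33, 0.22} → fail.
Pro (methods 1·3): 0.51 vs {0.51, 0.47, 0.33, 0.55} → fail.
Pro (methods 2·3): 0.49 vs {0.33, 0.47, 0.22, 0.55} → fail.
Per (methods 1·2): 0.63 vs {0.43, 0.48, 0.33, 0.22} → pass.
Per (methods 1·3): 0.66 vs {0.43, 0.39, 0.33, 0.55} → pass.
Per (methods 2·3): 0.60 vs {0.48, 0.39, 0.22, 0.55} → pass.
5 of 9 fail.

5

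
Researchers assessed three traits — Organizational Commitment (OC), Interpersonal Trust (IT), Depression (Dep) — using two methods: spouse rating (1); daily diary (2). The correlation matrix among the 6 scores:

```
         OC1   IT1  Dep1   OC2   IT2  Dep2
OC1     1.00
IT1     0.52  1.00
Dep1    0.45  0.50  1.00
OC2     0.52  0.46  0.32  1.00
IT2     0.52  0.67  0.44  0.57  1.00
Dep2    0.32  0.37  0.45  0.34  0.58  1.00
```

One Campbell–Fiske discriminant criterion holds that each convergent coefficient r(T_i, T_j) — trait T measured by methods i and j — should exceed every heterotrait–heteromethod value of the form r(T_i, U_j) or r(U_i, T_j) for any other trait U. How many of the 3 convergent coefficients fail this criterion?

Checking each validity diagonal entry against its comparison values:
OC (methods 1·2): 0.52 vs {0.52, 0.46, 0.32, 0.32} → fail.
IT (methods 1·2): 0.67 vs {0.46, 0.52, 0.37, 0.44} → pass.
Dep (methods 1·2): 0.45 vs {0.32, 0.32, 0.44, 0.37} → pass.
1 of 3 fail.

1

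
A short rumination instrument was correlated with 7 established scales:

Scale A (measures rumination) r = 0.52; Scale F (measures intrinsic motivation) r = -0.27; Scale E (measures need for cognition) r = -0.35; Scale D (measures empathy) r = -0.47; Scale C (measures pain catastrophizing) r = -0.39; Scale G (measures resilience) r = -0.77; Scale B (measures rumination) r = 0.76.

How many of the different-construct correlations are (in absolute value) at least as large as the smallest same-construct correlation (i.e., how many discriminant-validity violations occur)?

Convergent (same construct = rumination): Scale A, Scale B.
Smallest convergent = 0.52. Discriminant |r|: 0.27, 0.35, 0.47, 0.39, 0.77; count ≥ 0.52 → 1.

1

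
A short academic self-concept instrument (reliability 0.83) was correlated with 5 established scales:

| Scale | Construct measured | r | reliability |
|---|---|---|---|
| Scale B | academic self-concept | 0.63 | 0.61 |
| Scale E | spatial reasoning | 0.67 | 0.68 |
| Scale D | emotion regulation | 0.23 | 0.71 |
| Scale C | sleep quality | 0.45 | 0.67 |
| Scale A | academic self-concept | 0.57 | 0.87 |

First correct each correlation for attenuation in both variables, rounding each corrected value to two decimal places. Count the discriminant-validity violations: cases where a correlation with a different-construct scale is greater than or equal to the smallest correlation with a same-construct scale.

Disattenuated r (r / √(r_scale · r_new)):
  Scale B (conv): 0.63 / √(0.61·0.83) = 0.89
  Scale E (disc): 0.67 / √(0.68·0.83) = 0.89
  Scale D (disc): 0.23 / √(0.71·0.83) = 0.30
  Scale C (disc): 0.45 / √(0.67·0.83) = 0.60
  Scale A (conv): 0.57 / √(0.87·0.83) = 0.67
Smallest convergent = 0.67. Discriminant values: 0.89, 0.30, 0.60; count ≥ 0.67 → 1.

1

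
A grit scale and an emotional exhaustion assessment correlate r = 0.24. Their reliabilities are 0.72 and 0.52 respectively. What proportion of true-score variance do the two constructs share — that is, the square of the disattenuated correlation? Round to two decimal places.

Disattenuated r = 0.24 / √(0.72 × 0.52) = 0.24 / 0.6119 = 0.3922.
Shared true-score variance = 0.3922² = 0.1538 ≈ 0.15.

0.15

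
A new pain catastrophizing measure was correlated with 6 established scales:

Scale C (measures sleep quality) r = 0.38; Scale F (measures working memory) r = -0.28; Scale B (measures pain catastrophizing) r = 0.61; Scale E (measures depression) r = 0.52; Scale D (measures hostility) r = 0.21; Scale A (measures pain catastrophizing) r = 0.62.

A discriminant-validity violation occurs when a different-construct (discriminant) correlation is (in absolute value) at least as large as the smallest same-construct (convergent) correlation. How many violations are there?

0

Convergent (same construct = pain catastrophizing): Scale B, Scale A.
Smallest convergent = 0.61. Discriminant |r|: 0.38, 0.28, 0.52, 0.21; count ≥ 0.61 → 0.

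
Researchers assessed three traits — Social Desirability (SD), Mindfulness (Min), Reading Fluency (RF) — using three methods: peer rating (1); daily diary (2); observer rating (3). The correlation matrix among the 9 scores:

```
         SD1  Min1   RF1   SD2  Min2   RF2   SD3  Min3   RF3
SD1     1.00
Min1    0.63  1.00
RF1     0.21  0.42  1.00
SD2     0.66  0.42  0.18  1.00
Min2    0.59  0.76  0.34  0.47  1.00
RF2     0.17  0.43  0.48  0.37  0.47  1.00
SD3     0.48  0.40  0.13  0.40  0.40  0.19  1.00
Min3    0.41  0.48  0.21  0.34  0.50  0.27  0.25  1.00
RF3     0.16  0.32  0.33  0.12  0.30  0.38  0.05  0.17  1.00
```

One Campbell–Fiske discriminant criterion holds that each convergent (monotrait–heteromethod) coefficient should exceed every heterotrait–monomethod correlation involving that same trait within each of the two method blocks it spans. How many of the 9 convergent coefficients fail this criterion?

Checking each validity diagonal entry against its comparison values:
SD (methods 1·2): 0.66 vs {0.63, 0.47, 0.21, 0.37} → pass.
SD (methods 1·3): 0.48 vs {0.63, 0.25, 0.21, 0.05} → fail.
SD (methods 2·3): 0.40 vs {0.47, 0.25, 0.37, 0.05} → fail.
Min (methods 1·2): 0.76 vs {0.63, 0.47, 0.42, 0.47} → pass.
Min (methods 1·3): 0.48 vs {0.63, 0.25, 0.42, 0.17} → fail.
Min (methods 2·3): 0.50 vs {0.47, 0.25, 0.47, 0.17} → pass.
RF (methods 1·2): 0.48 vs {0.21, 0.37, 0.42, 0.47} → pass.
RF (methods 1·3): 0.33 vs {0.21, 0.05, 0.42, 0.17} → fail.
RF (methods 2·3): 0.38 vs {0.37, 0.05, 0.47, 0.17} → fail.
5 of 9 fail.

5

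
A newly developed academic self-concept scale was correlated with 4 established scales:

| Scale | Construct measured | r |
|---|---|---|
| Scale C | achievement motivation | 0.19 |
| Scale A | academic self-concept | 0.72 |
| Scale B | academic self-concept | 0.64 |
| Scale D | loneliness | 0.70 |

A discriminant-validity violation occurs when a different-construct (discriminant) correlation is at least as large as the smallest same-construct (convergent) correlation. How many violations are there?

Convergent (same construct = academic self-concept): Scale A, Scale B.
Smallest convergent = 0.64. Discriminant values: 0.19, 0.70; count ≥ 0.64 → 1.

1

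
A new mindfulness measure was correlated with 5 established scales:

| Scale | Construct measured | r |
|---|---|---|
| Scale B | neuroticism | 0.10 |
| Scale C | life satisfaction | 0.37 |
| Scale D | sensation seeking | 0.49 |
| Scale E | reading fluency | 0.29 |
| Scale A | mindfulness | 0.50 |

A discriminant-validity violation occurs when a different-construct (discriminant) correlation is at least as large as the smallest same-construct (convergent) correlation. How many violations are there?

0

Convergent (same construct = mindfulness): Scale A.
Smallest convergent = 0.50. Discriminant values: 0.10, 0.37, 0.49, 0.29; count ≥ 0.50 → 0.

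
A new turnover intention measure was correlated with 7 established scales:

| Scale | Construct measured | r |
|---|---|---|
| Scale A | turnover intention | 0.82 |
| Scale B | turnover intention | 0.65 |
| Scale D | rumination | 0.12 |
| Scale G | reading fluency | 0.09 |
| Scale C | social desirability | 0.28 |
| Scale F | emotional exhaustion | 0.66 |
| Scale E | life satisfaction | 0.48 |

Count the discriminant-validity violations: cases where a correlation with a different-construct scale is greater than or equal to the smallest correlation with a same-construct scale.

Convergent (same construct = turnover intention): Scale A, Scale B.
Smallest convergent = 0.65. Discriminant values: 0.12, 0.09, 0.28, 0.66, 0.48; count ≥ 0.65 → 1.

1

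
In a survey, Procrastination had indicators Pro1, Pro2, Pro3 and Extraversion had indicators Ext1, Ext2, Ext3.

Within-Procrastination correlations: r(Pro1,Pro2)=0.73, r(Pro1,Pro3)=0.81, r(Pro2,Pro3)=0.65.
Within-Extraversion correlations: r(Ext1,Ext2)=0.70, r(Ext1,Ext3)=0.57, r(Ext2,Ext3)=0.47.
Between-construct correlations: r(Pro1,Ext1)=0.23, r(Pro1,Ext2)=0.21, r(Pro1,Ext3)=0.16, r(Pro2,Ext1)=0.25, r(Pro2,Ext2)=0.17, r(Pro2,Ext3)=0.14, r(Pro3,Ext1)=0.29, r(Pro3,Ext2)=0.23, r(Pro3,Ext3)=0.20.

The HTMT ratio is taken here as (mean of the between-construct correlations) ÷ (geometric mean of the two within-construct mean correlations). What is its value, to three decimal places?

Between-construct mean = 1.88/9 = 0.2089.
Mean within-Pro = 2.19/3 = 0.7300; mean within-Ext = 1.74/3 = 0.5800.
Geometric mean = √(0.7300 × 0.5800) = 0.6507.
HTMT = 0.2089 / 0.6507 = 0.321.

0.321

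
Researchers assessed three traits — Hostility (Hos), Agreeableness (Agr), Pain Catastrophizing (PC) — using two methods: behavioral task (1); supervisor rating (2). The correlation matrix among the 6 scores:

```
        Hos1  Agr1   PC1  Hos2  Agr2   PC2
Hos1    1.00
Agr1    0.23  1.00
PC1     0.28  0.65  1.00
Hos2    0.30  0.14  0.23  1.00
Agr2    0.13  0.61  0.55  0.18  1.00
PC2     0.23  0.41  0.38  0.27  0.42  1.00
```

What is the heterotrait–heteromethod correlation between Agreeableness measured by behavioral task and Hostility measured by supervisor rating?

0.14

Different traits and methods: r(Agr1, Hos2) = 0.14.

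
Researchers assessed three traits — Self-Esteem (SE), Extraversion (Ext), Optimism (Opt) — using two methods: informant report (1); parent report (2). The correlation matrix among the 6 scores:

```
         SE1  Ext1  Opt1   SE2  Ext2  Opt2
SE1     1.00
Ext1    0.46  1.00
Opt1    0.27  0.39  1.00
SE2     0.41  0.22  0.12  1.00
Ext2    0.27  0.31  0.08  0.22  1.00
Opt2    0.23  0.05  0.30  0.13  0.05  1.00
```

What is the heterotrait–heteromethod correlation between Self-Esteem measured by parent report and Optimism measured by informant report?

0.12

Different traits and methods: r(SE2, Opt1) = 0.12.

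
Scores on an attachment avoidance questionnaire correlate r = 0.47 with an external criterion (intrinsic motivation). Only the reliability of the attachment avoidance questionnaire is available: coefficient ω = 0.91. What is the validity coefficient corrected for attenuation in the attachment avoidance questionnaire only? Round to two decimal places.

Single correction: r_c = r_obs / √r_xx = 0.47 / √0.91 = 0.47 / 0.9539 ≈ 0.49.

0.49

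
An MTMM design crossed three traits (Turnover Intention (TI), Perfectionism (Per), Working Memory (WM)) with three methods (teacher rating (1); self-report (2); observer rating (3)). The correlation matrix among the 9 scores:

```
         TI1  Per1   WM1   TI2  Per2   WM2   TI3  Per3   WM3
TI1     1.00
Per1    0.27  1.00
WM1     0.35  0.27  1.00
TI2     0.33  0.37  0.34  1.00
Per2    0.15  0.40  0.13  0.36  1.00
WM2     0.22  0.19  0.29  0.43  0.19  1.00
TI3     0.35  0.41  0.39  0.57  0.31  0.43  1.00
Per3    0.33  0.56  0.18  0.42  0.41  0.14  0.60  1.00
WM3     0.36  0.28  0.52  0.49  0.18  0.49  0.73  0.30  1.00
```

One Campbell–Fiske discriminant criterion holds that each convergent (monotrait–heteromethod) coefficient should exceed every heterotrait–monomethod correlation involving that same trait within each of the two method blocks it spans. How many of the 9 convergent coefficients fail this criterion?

Checking each validity diagonal entry against its comparison values:
TI (methods 1·2): 0.33 vs {0.27, 0.36, 0.35, 0.43} → fail.
TI (methods 1·3): 0.35 vs {0.27, 0.60, 0.35, 0.73} → fail.
TI (methods 2·3): 0.57 vs {0.36, 0.60, 0.43, 0.73} → fail.
Per (methods 1·2): 0.40 vs {0.27, 0.36, 0.27, 0.19} → pass.
Per (methods 1·3): 0.56 vs {0.27, 0.60, 0.27, 0.30} → fail.
Per (methods 2·3): 0.41 vs {0.36, 0.60, 0.19, 0.30} → fail.
WM (methods 1·2): 0.29 vs {0.35, 0.43, 0.27, 0.19} → fail.
WM (methods 1·3): 0.52 vs {0.35, 0.73, 0.27, 0.30} → fail.
WM (methods 2·3): 0.49 vs {0.43, 0.73, 0.19, 0.30} → fail.
8 of 9 fail.

8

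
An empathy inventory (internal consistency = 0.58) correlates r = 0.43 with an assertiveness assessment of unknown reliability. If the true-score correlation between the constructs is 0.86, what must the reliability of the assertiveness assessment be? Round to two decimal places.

0.43

r_true = r_obs / √(r_xx · r_yy) ⇒ 0.86 = 0.43 / √(0.58 · r_yy).
√(0.58 · r_yy) = 0.43 / 0.86 = 0.5000; 0.58 · r_yy = 0.2500; r_yy = 0.2500 / 0.58 ≈ 0.43.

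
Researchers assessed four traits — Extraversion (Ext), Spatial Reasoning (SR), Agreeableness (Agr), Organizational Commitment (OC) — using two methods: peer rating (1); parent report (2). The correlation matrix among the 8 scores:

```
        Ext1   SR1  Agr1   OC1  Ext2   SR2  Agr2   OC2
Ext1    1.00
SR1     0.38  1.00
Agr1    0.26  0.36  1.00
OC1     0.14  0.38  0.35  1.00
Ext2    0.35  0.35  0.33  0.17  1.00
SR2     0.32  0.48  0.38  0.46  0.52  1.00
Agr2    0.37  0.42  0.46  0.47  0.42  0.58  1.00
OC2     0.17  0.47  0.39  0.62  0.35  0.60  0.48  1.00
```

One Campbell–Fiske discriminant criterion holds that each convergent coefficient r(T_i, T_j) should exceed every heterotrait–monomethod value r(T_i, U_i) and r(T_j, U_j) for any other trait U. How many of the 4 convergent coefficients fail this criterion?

Checking each validity diagonal entry against its comparison values:
Ext (methods 1·2): 0.35 vs {0.38, 0.52, 0.26, 0.42, 0.14, 0.35} → fail.
SR (methods 1·2): 0.48 vs {0.38, 0.52, 0.36, 0.58, 0.38, 0.60} → fail.
Agr (methods 1·2): 0.46 vs {0.26, 0.42, 0.36, 0.58, 0.35, 0.48} → fail.
OC (methods 1·2): 0.62 vs {0.14, 0.35, 0.38, 0.60, 0.35, 0.48} → pass.
3 of 4 fail.

3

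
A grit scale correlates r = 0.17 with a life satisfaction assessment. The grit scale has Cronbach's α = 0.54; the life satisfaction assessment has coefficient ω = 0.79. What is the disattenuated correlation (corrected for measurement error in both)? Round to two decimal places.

0.26

r_true = r_obs / √(r_xx · r_yy) = 0.17 / √(0.54 × 0.79) = 0.17 / √0.4266 = 0.17 / 0.6531 ≈ 0.26.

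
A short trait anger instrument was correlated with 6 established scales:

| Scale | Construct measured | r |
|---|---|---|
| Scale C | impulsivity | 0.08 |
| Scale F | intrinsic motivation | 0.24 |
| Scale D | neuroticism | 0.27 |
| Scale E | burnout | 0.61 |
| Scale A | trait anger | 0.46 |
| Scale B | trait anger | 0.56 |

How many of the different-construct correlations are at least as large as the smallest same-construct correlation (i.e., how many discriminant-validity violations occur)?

Convergent (same construct = trait anger): Scale A, Scale B.
Smallest convergent = 0.46. Discriminant values: 0.08, 0.24, 0.27, 0.61; count ≥ 0.46 → 1.

1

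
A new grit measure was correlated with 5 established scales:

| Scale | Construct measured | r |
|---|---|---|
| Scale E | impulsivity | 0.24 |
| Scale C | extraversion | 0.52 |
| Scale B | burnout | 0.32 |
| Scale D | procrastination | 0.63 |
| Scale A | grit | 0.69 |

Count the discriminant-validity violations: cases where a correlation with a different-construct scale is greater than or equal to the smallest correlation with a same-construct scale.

Convergent (same construct = grit): Scale A.
Smallest convergent = 0.69. Discriminant values: 0.24, 0.52, 0.32, 0.63; count ≥ 0.69 → 0.

0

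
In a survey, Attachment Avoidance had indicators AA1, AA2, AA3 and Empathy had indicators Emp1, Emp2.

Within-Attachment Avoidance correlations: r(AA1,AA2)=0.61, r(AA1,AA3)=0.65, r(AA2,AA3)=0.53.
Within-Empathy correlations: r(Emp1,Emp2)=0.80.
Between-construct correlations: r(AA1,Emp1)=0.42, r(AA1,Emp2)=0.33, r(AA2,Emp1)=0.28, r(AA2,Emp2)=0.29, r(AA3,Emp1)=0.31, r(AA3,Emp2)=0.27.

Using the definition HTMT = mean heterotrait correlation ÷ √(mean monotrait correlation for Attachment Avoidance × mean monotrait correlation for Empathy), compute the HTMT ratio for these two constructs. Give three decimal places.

Between-construct mean = 1.90/6 = 0.3167.
Mean within-AA = 1.79/3 = 0.5967; mean within-Emp = 0.80/1 = 0.8000.
Geometric mean = √(0.5967 × 0.8000) = 0.6909.
HTMT = 0.3167 / 0.6909 = 0.458.

0.458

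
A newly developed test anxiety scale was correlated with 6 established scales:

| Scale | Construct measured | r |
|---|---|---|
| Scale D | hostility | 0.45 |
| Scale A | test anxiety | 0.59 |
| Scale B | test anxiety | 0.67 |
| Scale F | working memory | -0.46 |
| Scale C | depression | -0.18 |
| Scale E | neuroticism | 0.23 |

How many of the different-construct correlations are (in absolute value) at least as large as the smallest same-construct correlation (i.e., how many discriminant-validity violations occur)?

Convergent (same construct = test anxiety): Scale A, Scale B.
Smallest convergent = 0.59. Discriminant |r|: 0.45, 0.46, 0.18, 0.23; count ≥ 0.59 → 0.

0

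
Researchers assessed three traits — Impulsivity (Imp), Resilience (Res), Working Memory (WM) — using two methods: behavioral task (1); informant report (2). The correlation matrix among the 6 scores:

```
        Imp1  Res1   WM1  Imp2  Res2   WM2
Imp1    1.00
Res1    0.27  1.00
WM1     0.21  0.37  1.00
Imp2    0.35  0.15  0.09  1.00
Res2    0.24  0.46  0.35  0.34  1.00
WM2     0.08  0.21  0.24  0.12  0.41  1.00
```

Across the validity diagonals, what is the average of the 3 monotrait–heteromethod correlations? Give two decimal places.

Convergent values: 0.35, 0.46, 0.24; mean = 1.05/3 = 0.35.

0.35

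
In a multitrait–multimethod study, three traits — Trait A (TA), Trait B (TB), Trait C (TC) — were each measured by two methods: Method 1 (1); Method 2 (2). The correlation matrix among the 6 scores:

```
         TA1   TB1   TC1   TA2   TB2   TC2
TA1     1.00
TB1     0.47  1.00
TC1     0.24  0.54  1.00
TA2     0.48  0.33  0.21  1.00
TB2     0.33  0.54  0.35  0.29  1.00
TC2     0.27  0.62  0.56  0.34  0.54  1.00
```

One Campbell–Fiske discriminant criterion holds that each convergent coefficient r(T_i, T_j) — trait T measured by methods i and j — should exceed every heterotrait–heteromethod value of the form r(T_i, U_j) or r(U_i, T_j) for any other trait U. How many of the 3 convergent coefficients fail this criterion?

2

Checking each validity diagonal entry against its comparison values:
TA (methods 1·2): 0.48 vs {0.33, 0.33, 0.27, 0.21} → pass.
TB (methods 1·2): 0.54 vs {0.33, 0.33, 0.62, 0.35} → fail.
TC (methods 1·2): 0.56 vs {0.21, 0.27, 0.35, 0.62} → fail.
2 of 3 fail.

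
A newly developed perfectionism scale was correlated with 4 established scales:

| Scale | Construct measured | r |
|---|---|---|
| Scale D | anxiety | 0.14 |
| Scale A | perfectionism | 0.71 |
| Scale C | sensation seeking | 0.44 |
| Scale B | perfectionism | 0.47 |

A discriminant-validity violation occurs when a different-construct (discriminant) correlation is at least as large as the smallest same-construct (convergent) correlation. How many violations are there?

Convergent (same construct = perfectionism): Scale A, Scale B.
Smallest convergent = 0.47. Discriminant values: 0.14, 0.44; count ≥ 0.47 → 0.

0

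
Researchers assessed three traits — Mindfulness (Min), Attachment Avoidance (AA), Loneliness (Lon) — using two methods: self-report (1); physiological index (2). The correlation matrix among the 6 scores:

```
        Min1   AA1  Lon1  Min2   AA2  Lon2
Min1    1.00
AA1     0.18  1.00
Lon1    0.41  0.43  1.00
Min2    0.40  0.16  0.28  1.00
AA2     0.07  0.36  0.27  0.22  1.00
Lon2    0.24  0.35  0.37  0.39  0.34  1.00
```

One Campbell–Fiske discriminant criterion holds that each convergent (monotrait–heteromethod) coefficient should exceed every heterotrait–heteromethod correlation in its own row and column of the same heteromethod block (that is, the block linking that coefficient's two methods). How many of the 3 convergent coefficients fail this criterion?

0

Each convergent coefficient versus the relevant comparison correlations:
Min (methods 1·2): 0.40 vs {0.07, 0.16, 0.24, 0.28} → pass.
AA (methods 1·2): 0.36 vs {0.16, 0.07, 0.35, 0.27} → pass.
Lon (methods 1·2): 0.37 vs {0.28, 0.24, 0.27, 0.35} → pass.
0 of 3 fail.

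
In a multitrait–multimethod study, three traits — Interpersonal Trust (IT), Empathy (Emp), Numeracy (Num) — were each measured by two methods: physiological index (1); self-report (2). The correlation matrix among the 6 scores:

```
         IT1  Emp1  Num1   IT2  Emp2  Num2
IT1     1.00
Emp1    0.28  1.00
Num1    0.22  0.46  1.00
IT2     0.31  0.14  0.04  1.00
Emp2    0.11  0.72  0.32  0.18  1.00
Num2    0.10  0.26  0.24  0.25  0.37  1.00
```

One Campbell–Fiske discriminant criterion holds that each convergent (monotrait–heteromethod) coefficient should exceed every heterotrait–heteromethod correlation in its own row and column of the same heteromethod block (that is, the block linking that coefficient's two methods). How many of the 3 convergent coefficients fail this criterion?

Each convergent coefficient versus the relevant comparison correlations:
IT (methods 1·2): 0.31 vs {0.11, 0.14, 0.10, 0.04} → pass.
Emp (methods 1·2): 0.72 vs {0.14, 0.11, 0.26, 0.32} → pass.
Num (methods 1·2): 0.24 vs {0.04, 0.10, 0.32, 0.26} → fail.
1 of 3 fail.

1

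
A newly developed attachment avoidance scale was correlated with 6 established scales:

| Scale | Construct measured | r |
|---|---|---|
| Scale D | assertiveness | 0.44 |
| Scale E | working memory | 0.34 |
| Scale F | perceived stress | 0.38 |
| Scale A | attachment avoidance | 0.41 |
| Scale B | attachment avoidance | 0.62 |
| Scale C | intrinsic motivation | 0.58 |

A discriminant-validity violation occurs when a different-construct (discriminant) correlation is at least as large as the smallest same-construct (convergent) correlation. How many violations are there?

2

Convergent (same construct = attachment avoidance): Scale A, Scale B.
Smallest convergent = 0.41. Discriminant values: 0.44, 0.34, 0.38, 0.58; count ≥ 0.41 → 2.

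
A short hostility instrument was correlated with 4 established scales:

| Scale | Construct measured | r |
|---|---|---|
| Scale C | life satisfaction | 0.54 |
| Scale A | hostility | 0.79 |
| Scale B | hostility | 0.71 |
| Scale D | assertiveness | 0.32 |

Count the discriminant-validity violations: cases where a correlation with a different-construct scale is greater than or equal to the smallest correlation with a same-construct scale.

0

Convergent (same construct = hostility): Scale A, Scale B.
Smallest convergent = 0.71. Discriminant values: 0.54, 0.32; count ≥ 0.71 → 0.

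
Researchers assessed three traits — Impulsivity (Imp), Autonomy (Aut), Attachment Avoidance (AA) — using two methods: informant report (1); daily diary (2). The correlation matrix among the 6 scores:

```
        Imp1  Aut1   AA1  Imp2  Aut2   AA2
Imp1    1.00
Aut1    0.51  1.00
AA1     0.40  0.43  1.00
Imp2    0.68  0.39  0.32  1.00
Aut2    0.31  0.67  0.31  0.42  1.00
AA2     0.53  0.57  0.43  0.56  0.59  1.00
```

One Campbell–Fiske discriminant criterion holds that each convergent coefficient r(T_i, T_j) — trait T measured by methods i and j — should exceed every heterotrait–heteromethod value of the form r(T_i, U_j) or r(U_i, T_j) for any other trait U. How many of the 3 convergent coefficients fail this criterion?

Each convergent coefficient versus the relevant comparison correlations:
Imp (methods 1·2): 0.68 vs {0.31, 0.39, 0.53, 0.32} → pass.
Aut (methods 1·2): 0.67 vs {0.39, 0.31, 0.57, 0.31} → pass.
AA (methods 1·2): 0.43 vs {0.32, 0.53, 0.31, 0.57} → fail.
1 of 3 fail.

1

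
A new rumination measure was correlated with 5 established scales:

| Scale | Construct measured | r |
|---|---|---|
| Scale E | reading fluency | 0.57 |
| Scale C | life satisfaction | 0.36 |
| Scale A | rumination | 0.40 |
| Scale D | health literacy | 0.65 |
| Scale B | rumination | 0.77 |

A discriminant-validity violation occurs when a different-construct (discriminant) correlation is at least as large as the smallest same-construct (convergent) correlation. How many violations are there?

2

Convergent (same construct = rumination): Scale A, Scale B.
Smallest convergent = 0.40. Discriminant values: 0.57, 0.36, 0.65; count ≥ 0.40 → 2.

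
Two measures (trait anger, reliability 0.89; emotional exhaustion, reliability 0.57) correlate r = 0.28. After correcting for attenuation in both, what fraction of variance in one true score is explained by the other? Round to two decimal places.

Disattenuated r = 0.28 / √(0.89 × 0.57) = 0.28 / 0.7122 = 0.3931.
Shared true-score variance = 0.3931² = 0.1545 ≈ 0.15.

0.15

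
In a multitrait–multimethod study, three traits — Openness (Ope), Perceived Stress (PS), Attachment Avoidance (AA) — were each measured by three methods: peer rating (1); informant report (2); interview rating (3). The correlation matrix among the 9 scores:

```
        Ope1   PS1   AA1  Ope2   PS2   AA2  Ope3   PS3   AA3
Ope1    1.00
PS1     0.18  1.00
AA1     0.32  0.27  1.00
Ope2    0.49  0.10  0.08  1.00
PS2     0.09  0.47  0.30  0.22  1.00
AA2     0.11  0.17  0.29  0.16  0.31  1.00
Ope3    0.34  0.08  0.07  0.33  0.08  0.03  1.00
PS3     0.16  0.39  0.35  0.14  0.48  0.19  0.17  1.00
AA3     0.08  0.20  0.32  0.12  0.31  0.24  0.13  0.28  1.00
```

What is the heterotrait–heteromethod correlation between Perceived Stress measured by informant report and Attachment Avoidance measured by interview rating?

Different traits and methods: r(PS2, AA3) = 0.31.

0.31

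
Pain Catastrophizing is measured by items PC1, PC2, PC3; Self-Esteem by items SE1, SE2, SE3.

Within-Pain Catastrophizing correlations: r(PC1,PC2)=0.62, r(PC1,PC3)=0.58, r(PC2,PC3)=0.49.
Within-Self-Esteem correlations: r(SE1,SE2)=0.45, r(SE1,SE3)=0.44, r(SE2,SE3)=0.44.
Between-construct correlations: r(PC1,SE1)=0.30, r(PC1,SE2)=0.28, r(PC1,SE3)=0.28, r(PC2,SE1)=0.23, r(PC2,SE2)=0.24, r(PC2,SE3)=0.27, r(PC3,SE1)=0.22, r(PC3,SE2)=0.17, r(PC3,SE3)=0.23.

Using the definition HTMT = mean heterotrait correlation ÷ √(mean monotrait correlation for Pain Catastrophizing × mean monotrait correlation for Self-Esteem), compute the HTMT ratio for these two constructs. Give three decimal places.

Between-construct mean = 2.22/9 = 0.2467.
Mean within-PC = 1.69/3 = 0.5633; mean within-SE = 1.33/3 = 0.4433.
Geometric mean = √(0.5633 × 0.4433) = 0.4997.
HTMT = 0.2467 / 0.4997 = 0.494.

0.494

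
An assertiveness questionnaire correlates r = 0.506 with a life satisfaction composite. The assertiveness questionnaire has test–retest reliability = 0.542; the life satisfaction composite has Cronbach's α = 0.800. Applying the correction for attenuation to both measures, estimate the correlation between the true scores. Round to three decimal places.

r_true = r_obs / √(r_xx · r_yy) = 0.506 / √(0.542 × 0.800) = 0.506 / √0.433600 = 0.506 / 0.6585 ≈ 0.768.

0.768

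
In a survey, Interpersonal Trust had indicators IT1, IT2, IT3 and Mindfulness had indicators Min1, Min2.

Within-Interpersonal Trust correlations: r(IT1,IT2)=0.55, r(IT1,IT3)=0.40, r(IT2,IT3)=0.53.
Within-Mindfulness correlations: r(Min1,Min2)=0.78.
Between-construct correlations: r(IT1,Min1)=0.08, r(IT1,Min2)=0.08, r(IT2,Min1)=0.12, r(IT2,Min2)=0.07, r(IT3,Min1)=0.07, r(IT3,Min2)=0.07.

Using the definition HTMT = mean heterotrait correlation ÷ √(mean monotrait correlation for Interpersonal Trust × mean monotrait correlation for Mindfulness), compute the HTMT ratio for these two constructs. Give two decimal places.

0.13

Mean between = 0.49/6 = 0.0817.
Mean within-IT = 1.48/3 = 0.4933; mean within-Min = 0.78/1 = 0.7800.
Geometric mean = √(0.4933 × 0.7800) = 0.6203.
HTMT = 0.0817 / 0.6203 = 0.13.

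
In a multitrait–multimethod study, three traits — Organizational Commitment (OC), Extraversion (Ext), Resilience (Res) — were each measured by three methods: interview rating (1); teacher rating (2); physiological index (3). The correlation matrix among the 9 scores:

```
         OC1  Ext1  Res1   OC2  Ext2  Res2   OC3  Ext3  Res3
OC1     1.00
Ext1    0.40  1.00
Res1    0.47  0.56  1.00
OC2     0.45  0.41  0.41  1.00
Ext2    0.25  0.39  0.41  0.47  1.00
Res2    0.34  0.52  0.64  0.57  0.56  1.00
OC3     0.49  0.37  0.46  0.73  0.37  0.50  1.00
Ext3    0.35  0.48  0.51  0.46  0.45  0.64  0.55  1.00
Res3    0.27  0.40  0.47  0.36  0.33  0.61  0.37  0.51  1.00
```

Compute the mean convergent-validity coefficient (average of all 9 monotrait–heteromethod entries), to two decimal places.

0.52

Convergent values: 0.45, 0.49, 0.73, 0.39, 0.48, 0.45, 0.64, 0.47, 0.61; mean = 4.71/9 = 0.52.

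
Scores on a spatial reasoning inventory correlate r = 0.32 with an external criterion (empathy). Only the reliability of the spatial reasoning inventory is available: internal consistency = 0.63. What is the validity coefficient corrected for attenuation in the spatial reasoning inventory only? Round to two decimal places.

Single correction: r_c = r_obs / √r_xx = 0.32 / √0.63 = 0.32 / 0.7937 ≈ 0.40.

0.40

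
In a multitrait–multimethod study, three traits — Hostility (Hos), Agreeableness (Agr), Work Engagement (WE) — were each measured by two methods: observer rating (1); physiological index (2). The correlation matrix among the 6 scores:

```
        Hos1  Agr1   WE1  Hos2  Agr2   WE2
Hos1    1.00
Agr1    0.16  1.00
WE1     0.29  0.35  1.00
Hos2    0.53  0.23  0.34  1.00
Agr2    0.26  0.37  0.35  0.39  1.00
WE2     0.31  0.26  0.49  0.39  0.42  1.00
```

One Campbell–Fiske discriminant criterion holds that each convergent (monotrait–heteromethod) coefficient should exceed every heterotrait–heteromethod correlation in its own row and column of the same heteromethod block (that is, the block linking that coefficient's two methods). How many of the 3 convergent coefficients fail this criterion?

0

Checking each validity diagonal entry against its comparison values:
Hos (methods 1·2): 0.53 vs {0.26, 0.23, 0.31, 0.34} → pass.
Agr (methods 1·2): 0.37 vs {0.23, 0.26, 0.26, 0.35} → pass.
WE (methods 1·2): 0.49 vs {0.34, 0.31, 0.35, 0.26} → pass.
0 of 3 fail.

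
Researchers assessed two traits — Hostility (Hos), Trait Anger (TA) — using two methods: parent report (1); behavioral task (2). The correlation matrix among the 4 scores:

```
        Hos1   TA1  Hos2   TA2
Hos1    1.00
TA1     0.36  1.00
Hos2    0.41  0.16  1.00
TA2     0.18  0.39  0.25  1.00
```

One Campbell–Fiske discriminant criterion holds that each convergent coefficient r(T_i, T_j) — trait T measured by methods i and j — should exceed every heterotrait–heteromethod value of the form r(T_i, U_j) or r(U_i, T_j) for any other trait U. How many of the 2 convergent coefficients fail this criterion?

Each convergent coefficient versus the relevant comparison correlations:
Hos (methods 1·2): 0.41 vs {0.18, 0.16} → pass.
TA (methods 1·2): 0.39 vs {0.16, 0.18} → pass.
0 of 2 fail.

0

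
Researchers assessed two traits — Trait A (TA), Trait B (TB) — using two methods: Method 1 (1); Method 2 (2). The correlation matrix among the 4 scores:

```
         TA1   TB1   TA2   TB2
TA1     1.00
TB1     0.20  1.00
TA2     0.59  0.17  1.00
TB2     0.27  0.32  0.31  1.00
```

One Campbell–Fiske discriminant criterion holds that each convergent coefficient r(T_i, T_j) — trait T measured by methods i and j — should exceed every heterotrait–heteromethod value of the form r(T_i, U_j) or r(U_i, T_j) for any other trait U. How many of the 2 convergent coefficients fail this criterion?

Each convergent coefficient versus the relevant comparison correlations:
TA (methods 1·2): 0.59 vs {0.27, 0.17} → pass.
TB (methods 1·2): 0.32 vs {0.17, 0.27} → pass.
0 of 2 fail.

0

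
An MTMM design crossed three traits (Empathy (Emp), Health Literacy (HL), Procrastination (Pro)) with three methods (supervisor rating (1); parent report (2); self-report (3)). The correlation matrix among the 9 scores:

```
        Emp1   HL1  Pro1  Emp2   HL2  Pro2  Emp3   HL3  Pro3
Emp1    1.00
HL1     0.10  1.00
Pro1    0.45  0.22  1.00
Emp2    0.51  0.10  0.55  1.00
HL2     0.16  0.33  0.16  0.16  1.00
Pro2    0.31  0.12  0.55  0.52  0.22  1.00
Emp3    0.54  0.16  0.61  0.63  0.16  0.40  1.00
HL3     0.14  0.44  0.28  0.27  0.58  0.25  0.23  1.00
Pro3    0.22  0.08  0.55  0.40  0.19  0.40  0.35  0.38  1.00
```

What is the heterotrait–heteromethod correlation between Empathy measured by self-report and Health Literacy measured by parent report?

0.16

Different traits and methods: r(Emp3, HL2) = 0.16.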